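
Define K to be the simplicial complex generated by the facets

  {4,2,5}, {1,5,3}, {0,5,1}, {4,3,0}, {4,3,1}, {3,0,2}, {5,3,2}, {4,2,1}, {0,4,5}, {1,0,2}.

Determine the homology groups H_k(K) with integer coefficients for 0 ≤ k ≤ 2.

H_0 ≅ Z,  H_1 ≅ Z/2,  H_2 = 0.

Order the vertices as 0 < 1 < 2 < 3 < 4 < 5. Listing each simplex with vertices in this order, K has dimension 2 with simplices:

  0-simplices (6): [0], [1], [2], [3], [4], [5]
  1-simplices (15): [0,1], [0,2], [0,3], [0,4], [0,5], [1,2], [1,3], [1,4], [1,5], [2,3], [2,4], [2,5], [3,4], [3,5], [4,5]
  2-simplices (10): [0,1,2], [0,1,5], [0,2,3], [0,3,4], [0,4,5], [1,2,4], [1,3,4], [1,3,5], [2,3,5], [2,4,5]

so the chain groups are C_0 ≅ Z^6, C_1 ≅ Z^15, C_2 ≅ Z^10.

∂_1: C_1 → C_0 sends each edge [p,q] (with p < q) to q − p. For instance
  ∂[2,3] = [3] − [2].
This gives a 6×15 integer matrix of rank 5; reducing to Smith normal form yields diagonal entries (1,1,1,1,1).

Boundary ∂_2: C_2 → C_1 sends each 2-simplex [p,q,r] to [q,r] − [p,r] + [p,q]. For instance
  ∂[0,3,4] = [3,4] − [0,4] + [0,3],
  ∂[1,3,5] = [3,5] − [1,5] + [1,3].
The resulting 15×10 matrix has rank 10, and its Smith normal form has invariant factors (1,1,1,1,1,1,1,1,1,2).

Now H_k = ker ∂_k / im ∂_{k+1}, so:

  H_0: rank C_0 − rank ∂_1 = 6 − 5 = 1, and the invariant factors of ∂_1 are all 1, so H_0 = Z.
  H_1: rank ker ∂_1 − rank ∂_2 = (15 − 5) − 10 = 0, and ∂_2 has invariant factor 2 > 1, so H_1 = Z/2.
  H_2: rank ker ∂_2 − rank ∂_3 = (10 − 10) − 0 = 0, and there is no ∂_3, so H_2 = 0.

As a check, the Euler characteristic is 6 − 15 + 10 = 1, which agrees with 1 − 0 + 0 = 1.
(K is a triangulation of the real projective plane RP^2.)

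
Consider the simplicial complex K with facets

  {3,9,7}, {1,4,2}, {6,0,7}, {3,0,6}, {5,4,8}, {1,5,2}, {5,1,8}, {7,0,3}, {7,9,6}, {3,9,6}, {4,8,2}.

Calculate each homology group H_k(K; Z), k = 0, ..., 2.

H_0 ≅ Z^2,  H_1 ≅ Z,  H_2 ≅ Z.

Take the total order 0 < 1 < 2 < 3 < 4 < 5 < 6 < 7 < 8 < 9 on the vertex set. Then K (dimension 2) consists of the simplices:

  0-simplices (10): [0], [1], [2], [3], [4], [5], [6], [7], [8], [9]
  1-simplices (19): [0,3], [0,6], [0,7], [1,2], [1,4], [1,5], [1,8], [2,4], [2,5], [2,8], [3,6], [3,7], [3,9], [4,5], [4,8], [5,8], [6,7], [6,9], [7,9]
  2-simplices (11): [0,3,6], [0,3,7], [0,6,7], [1,2,4], [1,2,5], [1,5,8], [2,4,8], [3,6,9], [3,7,9], [4,5,8], [6,7,9]

so the chain groups are C_0 ≅ Z^10, C_1 ≅ Z^19, C_2 ≅ Z^11.

∂_1: C_1 → C_0 sends each edge [p,q] (with p < q) to q − p. For instance
  ∂[1,4] = [4] − [1].
The 10×19 boundary matrix has rank 8 and Smith normal form diag(1,1,1,1,1,1,1,1).

∂_2: C_2 → C_1 maps a triangle to the signed sum of its edges. For instance
  ∂[3,7,9] = [7,9] − [3,9] + [3,7],
  ∂[1,2,5] = [2,5] − [1,5] + [1,2].
The 19×11 boundary matrix has rank 10 and Smith normal form diag(1,1,1,1,1,1,1,1,1,1).

Computing H_k = (kernel of ∂_k) / (image of ∂_{k+1}):

  H_0: rank C_0 − rank ∂_1 = 10 − 8 = 2, and the invariant factors of ∂_1 are all 1, so H_0 = Z^2.
  H_1: rank ker ∂_1 − rank ∂_2 = (19 − 8) − 10 = 1, and the invariant factors of ∂_2 are all 1, so H_1 = Z.
  H_2: rank ker ∂_2 − rank ∂_3 = (11 − 10) − 0 = 1, and there is no ∂_3, so H_2 = Z.

(K is a triangulation of the disjoint union of the Möbius band and the 2-sphere S^2.)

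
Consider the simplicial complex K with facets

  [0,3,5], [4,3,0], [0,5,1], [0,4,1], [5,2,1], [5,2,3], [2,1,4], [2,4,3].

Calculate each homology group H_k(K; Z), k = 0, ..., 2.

Fix the vertex order 0 < 1 < 2 < 3 < 4 < 5 and write every simplex with vertices in increasing order. Then dim K = 2 and the simplices of K are:

  0-simplices (6): [0], [1], [2], [3], [4], [5]
  1-simplices (12): [0,1], [0,3], [0,4], [0,5], [1,2], [1,4], [1,5], [2,3], [2,4], [2,5], [3,4], [3,5]
  2-simplices (8): [0,1,4], [0,1,5], [0,3,4], [0,3,5], [1,2,4], [1,2,5], [2,3,4], [2,3,5]

so the chain groups are C_0 ≅ Z^6, C_1 ≅ Z^12, C_2 ≅ Z^8.

∂_1: C_1 → C_0 is given by ∂[p,q] = [q] − [p]. For instance
  ∂[1,4] = [4] − [1].
As a 6×12 matrix over Z this has rank 5, with invariant factors (1,1,1,1,1).

∂_2: C_2 → C_1 maps a triangle to the signed sum of its edges. For instance
  ∂[2,3,5] = [3,5] − [2,5] + [2,3],
  ∂[1,2,4] = [2,4] − [1,4] + [1,2].
As a 12×8 matrix over Z this has rank 7, with invariant factors (1,1,1,1,1,1,1).

Now H_k = ker ∂_k / im ∂_{k+1}, so:

  H_0: rank C_0 − rank ∂_1 = 6 − 5 = 1, and the invariant factors of ∂_1 are all 1, so H_0 ≅ Z.
  H_1: rank ker ∂_1 − rank ∂_2 = (12 − 5) − 7 = 0, and the invariant factors of ∂_2 are all 1, so H_1 ≅ 0.
  H_2: rank ker ∂_2 − rank ∂_3 = (8 − 7) − 0 = 1, and there is no ∂_3, so H_2 ≅ Z.

As a check, the Euler characteristic is 6 − 12 + 8 = 2, which agrees with 1 − 0 + 1 = 2.

H_0 = Z,  H_1 = 0,  H_2 = Z.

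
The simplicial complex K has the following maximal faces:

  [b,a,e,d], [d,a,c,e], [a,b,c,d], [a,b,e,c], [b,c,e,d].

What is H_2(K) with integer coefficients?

H_2 = 0.

Order the vertices as a < b < c < d < e. Listing each simplex with vertices in this order, K has dimension 3 with simplices:

  0-simplices (5): a, b, c, d, e
  1-simplices (10): ab, ac, ad, ae, bc, bd, be, cd, ce, de
  2-simplices (10): abc, abd, abe, acd, ace, ade, bcd, bce, bde, cde
  3-simplices (5): abcd, abce, abde, acde, bcde

giving chain groups C_0 ≅ Z^5, C_1 ≅ Z^10, C_2 ≅ Z^10, C_3 ≅ Z^5.

∂_1: C_1 → C_0 is given by ∂[p,q] = [q] − [p]. For instance
  ∂ac = c − a.
As a 5×10 matrix over Z this has rank 4, with invariant factors (1,1,1,1).

∂_2: C_2 → C_1 sends each 2-simplex [p,q,r] to [q,r] − [p,r] + [p,q]. For instance
  ∂ade = de − ae + ad,
  ∂bde = de − be + bd.
The resulting 10×10 matrix has rank 6, and its Smith normal form has invariant factors (1,1,1,1,1,1).

∂_3: C_3 → C_2 sends each 3-simplex σ to the alternating sum Σ_i (−1)^i (σ with its i-th vertex removed). For instance
  ∂acde = cde − ade + ace − acd,
  ∂bcde = cde − bde + bce − bcd.
As a 10×5 matrix over Z this has rank 4, with invariant factors (1,1,1,1).

From H_k ≅ ker(∂_k) / im(∂_{k+1}) we obtain:

  H_2: rank ker ∂_2 − rank ∂_3 = (10 − 6) − 4 = 0, and the invariant factors of ∂_3 are all 1, so H_2 ≅ 0.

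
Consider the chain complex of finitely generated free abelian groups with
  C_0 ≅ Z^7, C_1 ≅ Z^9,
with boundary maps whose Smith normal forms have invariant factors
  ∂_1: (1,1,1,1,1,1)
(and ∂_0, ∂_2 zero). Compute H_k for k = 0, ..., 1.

H_0 ≅ Z,  H_1 ≅ Z^3.

H_0: b_0 = 7 − 0 − 6 = 1; torsion from ∂_1 factors > 1: none. So H_0 ≅ Z.
H_1: b_1 = 9 − 6 − 0 = 3; torsion from ∂_2 factors > 1: none. So H_1 ≅ Z^3.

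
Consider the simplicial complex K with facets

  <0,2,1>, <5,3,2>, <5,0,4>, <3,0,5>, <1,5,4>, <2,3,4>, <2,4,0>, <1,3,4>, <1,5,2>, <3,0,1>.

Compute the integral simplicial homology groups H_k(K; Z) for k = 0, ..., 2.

H_0 ≅ Z,  H_1 ≅ Z/2,  H_2 = 0.

Fix the vertex order 0 < 1 < 2 < 3 < 4 < 5 and write every simplex with vertices in increasing order. Then dim K = 2 and the simplices of K are:

  0-simplices (6): [0], [1], [2], [3], [4], [5]
  1-simplices (15): [0,1], [0,2], [0,3], [0,4], [0,5], [1,2], [1,3], [1,4], [1,5], [2,3], [2,4], [2,5], [3,4], [3,5], [4,5]
  2-simplices (10): [0,1,2], [0,1,3], [0,2,4], [0,3,5], [0,4,5], [1,2,5], [1,3,4], [1,4,5], [2,3,4], [2,3,5]

Hence C_0 ≅ Z^6, C_1 ≅ Z^15, C_2 ≅ Z^10.

Boundary ∂_1: C_1 → C_0 maps an edge to its endpoints' difference, ∂[p,q] = q − p. For instance
  ∂[3,5] = [5] − [3].
The 6×15 boundary matrix has rank 5 and Smith normal form diag(1,1,1,1,1).

∂_2: C_2 → C_1 maps a triangle to the signed sum of its edges. For instance
  ∂[0,1,3] = [1,3] − [0,3] + [0,1],
  ∂[1,2,5] = [2,5] − [1,5] + [1,2].
The resulting 15×10 matrix has rank 10, and its Smith normal form has invariant factors (1,1,1,1,1,1,1,1,1,2).

Reading off H_k = ker ∂_k / im ∂_{k+1}:

  H_0: rank C_0 − rank ∂_1 = 6 − 5 = 1, and the invariant factors of ∂_1 are all 1, so H_0 = Z.
  H_1: rank ker ∂_1 − rank ∂_2 = (15 − 5) − 10 = 0, and ∂_2 has invariant factor 2 > 1, so H_1 = Z/2.
  H_2: rank ker ∂_2 − rank ∂_3 = (10 − 10) − 0 = 0, and there is no ∂_3, so H_2 = 0.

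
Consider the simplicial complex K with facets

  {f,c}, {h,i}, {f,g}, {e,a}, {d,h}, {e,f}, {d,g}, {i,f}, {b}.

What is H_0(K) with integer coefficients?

H_0 ≅ Z^2.

Take the total order a < b < c < d < e < f < g < h < i on the vertex set. Then K (dimension 1) consists of the simplices:

  0-simplices (9): a, b, c, d, e, f, g, h, i
  1-simplices (8): ae, cf, dg, dh, ef, fg, fi, hi

so the chain groups are C_0 ≅ Z^9, C_1 ≅ Z^8.

The boundary map ∂_1: C_1 → C_0 is given by ∂[p,q] = [q] − [p]. For instance
  ∂fi = i − f.
The 9×8 boundary matrix has rank 7 and Smith normal form diag(1,1,1,1,1,1,1).

From H_k ≅ ker(∂_k) / im(∂_{k+1}) we obtain:

  H_0: rank C_0 − rank ∂_1 = 9 − 7 = 2, and the invariant factors of ∂_1 are all 1, so H_0 ≅ Z^2.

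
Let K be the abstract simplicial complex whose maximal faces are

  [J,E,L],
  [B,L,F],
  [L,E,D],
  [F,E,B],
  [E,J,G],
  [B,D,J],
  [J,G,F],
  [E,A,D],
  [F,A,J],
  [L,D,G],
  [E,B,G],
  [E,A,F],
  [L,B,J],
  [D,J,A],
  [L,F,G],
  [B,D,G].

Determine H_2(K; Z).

Fix the vertex order A < B < D < E < F < G < J < L and write every simplex with vertices in increasing order. Then dim K = 2 and the simplices of K are:

  0-simplices (8): A, B, D, E, F, G, J, L
  1-simplices (24): AD, AE, AF, AJ, BD, BE, BF, BG, BJ, BL, DE, DG, DJ, DL, EF, EG, EJ, EL, FG, FJ, FL, GJ, GL, JL
  2-simplices (16): ADE, ADJ, AEF, AFJ, BDG, BDJ, BEF, BEG, BFL, BJL, DEL, DGL, EGJ, EJL, FGJ, FGL

so the chain groups are C_0 ≅ Z^8, C_1 ≅ Z^24, C_2 ≅ Z^16.

The boundary map ∂_1: C_1 → C_0 sends each edge [p,q] (with p < q) to q − p. For instance
  ∂BJ = J − B.
The resulting 8×24 matrix has rank 7, and its Smith normal form has invariant factors (1,1,1,1,1,1,1).

Boundary ∂_2: C_2 → C_1 maps a triangle to the signed sum of its edges. For instance
  ∂EGJ = GJ − EJ + EG,
  ∂BFL = FL − BL + BF.
This gives a 24×16 integer matrix of rank 15; reducing to Smith normal form yields diagonal entries (1,1,1,1,1,1,1,1,1,1,1,1,1,1,1).

From H_k ≅ ker(∂_k) / im(∂_{k+1}) we obtain:

  H_2: rank ker ∂_2 − rank ∂_3 = (16 − 15) − 0 = 1, and there is no ∂_3, so H_2 = Z.

H_2 = Z.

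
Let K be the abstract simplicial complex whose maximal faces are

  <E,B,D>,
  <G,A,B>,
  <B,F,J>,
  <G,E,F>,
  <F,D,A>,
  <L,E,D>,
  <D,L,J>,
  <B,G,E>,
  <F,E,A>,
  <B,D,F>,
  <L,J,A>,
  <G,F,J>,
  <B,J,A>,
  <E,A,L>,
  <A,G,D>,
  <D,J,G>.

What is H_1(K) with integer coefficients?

H_1 ≅ Z^2.

Order the vertices as A < B < D < E < F < G < J < L. Listing each simplex with vertices in this order, K has dimension 2 with simplices:

  0-simplices (8): A, B, D, E, F, G, J, L
  1-simplices (24): AB, AD, AE, AF, AG, AJ, AL, BD, BE, BF, BG, BJ, DE, DF, DG, DJ, DL, EF, EG, EL, FG, FJ, GJ, JL
  2-simplices (16): ABG, ABJ, ADF, ADG, AEF, AEL, AJL, BDE, BDF, BEG, BFJ, DEL, DGJ, DJL, EFG, FGJ

Hence C_0 ≅ Z^8, C_1 ≅ Z^24, C_2 ≅ Z^16.

The boundary map ∂_1: C_1 → C_0 maps an edge to its endpoints' difference, ∂[p,q] = q − p.
As a 8×24 matrix over Z this has rank 7, with invariant factors (1,1,1,1,1,1,1).

Boundary ∂_2: C_2 → C_1 sends each 2-simplex [p,q,r] to [q,r] − [p,r] + [p,q]. For instance
  ∂ABJ = BJ − AJ + AB,
  ∂ADF = DF − AF + AD.
The resulting 24×16 matrix has rank 15, and its Smith normal form has invariant factors (1,1,1,1,1,1,1,1,1,1,1,1,1,1,1).

From H_k ≅ ker(∂_k) / im(∂_{k+1}) we obtain:

  H_1: rank ker ∂_1 − rank ∂_2 = (24 − 7) − 15 = 2, and the invariant factors of ∂_2 are all 1, so H_1 ≅ Z^2.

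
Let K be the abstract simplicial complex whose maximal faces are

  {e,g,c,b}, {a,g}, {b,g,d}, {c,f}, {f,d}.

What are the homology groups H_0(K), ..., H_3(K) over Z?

H_0 ≅ Z,  H_1 ≅ Z,  H_2 = 0,  H_3 = 0.

Order the vertices as a < b < c < d < e < f < g. Listing each simplex with vertices in this order, K has dimension 3 with simplices:

  0-simplices (7): a, b, c, d, e, f, g
  1-simplices (11): ag, bc, bd, be, bg, ce, cf, cg, df, dg, eg
  2-simplices (5): bce, bcg, bdg, beg, ceg
  3-simplices (1): bceg

Hence C_0 ≅ Z^7, C_1 ≅ Z^11, C_2 ≅ Z^5, C_3 ≅ Z^1.

∂_1: C_1 → C_0 maps an edge to its endpoints' difference, ∂[p,q] = q − p.
The 7×11 boundary matrix has rank 6 and Smith normal form diag(1,1,1,1,1,1).

∂_2: C_2 → C_1 sends each 2-simplex [p,q,r] to [q,r] − [p,r] + [p,q]. For instance
  ∂bcg = cg − bg + bc,
  ∂beg = eg − bg + be.
This gives a 11×5 integer matrix of rank 4; reducing to Smith normal form yields diagonal entries (1,1,1,1).

The boundary map ∂_3: C_3 → C_2 sends each 3-simplex σ to the alternating sum Σ_i (−1)^i (σ with its i-th vertex removed). For instance
  ∂bceg = ceg − beg + bcg − bce.
The resulting 5×1 matrix has rank 1, and its Smith normal form has invariant factors (1).

From H_k ≅ ker(∂_k) / im(∂_{k+1}) we obtain:

  H_0: rank C_0 − rank ∂_1 = 7 − 6 = 1, and the invariant factors of ∂_1 are all 1, so H_0 = Z.
  H_1: rank ker ∂_1 − rank ∂_2 = (11 − 6) − 4 = 1, and the invariant factors of ∂_2 are all 1, so H_1 = Z.
  H_2: rank ker ∂_2 − rank ∂_3 = (5 − 4) − 1 = 0, and the invariant factors of ∂_3 are all 1, so H_2 = 0.
  H_3: rank ker ∂_3 − rank ∂_4 = (1 − 1) − 0 = 0, and there is no ∂_4, so H_3 = 0.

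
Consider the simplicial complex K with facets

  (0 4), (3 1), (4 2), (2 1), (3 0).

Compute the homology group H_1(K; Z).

Order the vertices as 0 < 1 < 2 < 3 < 4. Listing each simplex with vertices in this order, K has dimension 1 with simplices:

  0-simplices (5): [0], [1], [2], [3], [4]
  1-simplices (5): [0,3], [0,4], [1,2], [1,3], [2,4]

Hence C_0 ≅ Z^5, C_1 ≅ Z^5.

∂_1: C_1 → C_0 maps an edge to its endpoints' difference, ∂[p,q] = q − p.
As a 5×5 matrix over Z this has rank 4, with invariant factors (1,1,1,1).

Reading off H_k = ker ∂_k / im ∂_{k+1}:

  H_1: rank ker ∂_1 − rank ∂_2 = (5 − 4) − 0 = 1, and there is no ∂_2, so H_1 = Z.

H_1 ≅ Z.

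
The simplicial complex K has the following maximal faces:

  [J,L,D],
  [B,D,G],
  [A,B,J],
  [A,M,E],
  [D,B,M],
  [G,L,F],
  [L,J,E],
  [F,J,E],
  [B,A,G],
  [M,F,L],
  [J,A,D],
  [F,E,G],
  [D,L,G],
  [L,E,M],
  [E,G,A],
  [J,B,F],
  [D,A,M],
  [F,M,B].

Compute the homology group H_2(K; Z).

Take the total order A < B < D < E < F < G < J < L < M on the vertex set. Then K (dimension 2) consists of the simplices:

  0-simplices (9): A, B, D, E, F, G, J, L, M
  1-simplices (27): AB, AD, AE, AG, AJ, AM, BD, BF, BG, BJ, BM, DG, DJ, DL, DM, EF, EG, EJ, EL, EM, FG, FJ, FL, FM, GL, JL, LM
  2-simplices (18): ABG, ABJ, ADJ, ADM, AEG, AEM, BDG, BDM, BFJ, BFM, DGL, DJL, EFG, EFJ, EJL, ELM, FGL, FLM

giving chain groups C_0 ≅ Z^9, C_1 ≅ Z^27, C_2 ≅ Z^18.

∂_1: C_1 → C_0 is given by ∂[p,q] = [q] − [p]. For instance
  ∂AM = M − A.
This gives a 9×27 integer matrix of rank 8; reducing to Smith normal form yields diagonal entries (1,1,1,1,1,1,1,1).

Boundary ∂_2: C_2 → C_1 sends each 2-simplex [p,q,r] to [q,r] − [p,r] + [p,q]. For instance
  ∂FLM = LM − FM + FL,
  ∂BDG = DG − BG + BD.
The 27×18 boundary matrix has rank 18 and Smith normal form diag(1,1,1,1,1,1,1,1,1,1,1,1,1,1,1,1,1,2).

Computing H_k = (kernel of ∂_k) / (image of ∂_{k+1}):

  H_2: rank ker ∂_2 − rank ∂_3 = (18 − 18) − 0 = 0, and there is no ∂_3, so H_2 = 0.

(K is a triangulation of the Klein bottle.)

H_2 = 0.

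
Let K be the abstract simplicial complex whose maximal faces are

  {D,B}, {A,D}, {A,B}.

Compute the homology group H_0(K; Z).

We work with the vertex ordering A < B < D. The simplices of K, each written with vertices in increasing order, are:

  0-simplices (3): A, B, D
  1-simplices (3): AB, AD, BD

so the chain groups are C_0 ≅ Z^3, C_1 ≅ Z^3.

The boundary map ∂_1: C_1 → C_0 maps an edge to its endpoints' difference, ∂[p,q] = q − p. For instance
  ∂BD = D − B.
The resulting 3×3 matrix has rank 2, and its Smith normal form has invariant factors (1,1).

Reading off H_k = ker ∂_k / im ∂_{k+1}:

  H_0: rank C_0 − rank ∂_1 = 3 − 2 = 1, and the invariant factors of ∂_1 are all 1, so H_0 ≅ Z.

H_0 ≅ Z.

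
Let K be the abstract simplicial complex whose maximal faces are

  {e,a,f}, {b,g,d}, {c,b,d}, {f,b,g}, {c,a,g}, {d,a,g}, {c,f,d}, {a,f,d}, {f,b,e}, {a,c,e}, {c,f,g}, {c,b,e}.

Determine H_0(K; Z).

Take the total order a < b < c < d < e < f < g on the vertex set. Then K (dimension 2) consists of the simplices:

  0-simplices (7): a, b, c, d, e, f, g
  1-simplices (18): ac, ad, ae, af, ag, bc, bd, be, bf, bg, cd, ce, cf, cg, df, dg, ef, fg
  2-simplices (12): ace, acg, adf, adg, aef, bcd, bce, bdg, bef, bfg, cdf, cfg

so the chain groups are C_0 ≅ Z^7, C_1 ≅ Z^18, C_2 ≅ Z^12.

∂_1: C_1 → C_0 sends each edge [p,q] (with p < q) to q − p. For instance
  ∂ad = d − a.
As a 7×18 matrix over Z this has rank 6, with invariant factors (1,1,1,1,1,1).

Boundary ∂_2: C_2 → C_1 sends each 2-simplex [p,q,r] to [q,r] − [p,r] + [p,q]. For instance
  ∂adf = df − af + ad,
  ∂bce = ce − be + bc.
As a 18×12 matrix over Z this has rank 12, with invariant factors (1,1,1,1,1,1,1,1,1,1,1,2).

Computing H_k = (kernel of ∂_k) / (image of ∂_{k+1}):

  H_0: rank C_0 − rank ∂_1 = 7 − 6 = 1, and the invariant factors of ∂_1 are all 1, so H_0 ≅ Z.

H_0 ≅ Z.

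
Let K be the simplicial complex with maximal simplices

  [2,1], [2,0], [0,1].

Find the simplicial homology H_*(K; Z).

Order the vertices as 0 < 1 < 2. Listing each simplex with vertices in this order, K has dimension 1 with simplices:

  0-simplices (3): [0], [1], [2]
  1-simplices (3): [0,1], [0,2], [1,2]

so the chain groups are C_0 ≅ Z^3, C_1 ≅ Z^3.

∂_1: C_1 → C_0 sends each edge [p,q] (with p < q) to q − p. For instance
  ∂[0,2] = [2] − [0].
As a 3×3 matrix over Z this has rank 2, with invariant factors (1,1).

From H_k ≅ ker(∂_k) / im(∂_{k+1}) we obtain:

  H_0: rank C_0 − rank ∂_1 = 3 − 2 = 1, and the invariant factors of ∂_1 are all 1, so H_0 = Z.
  H_1: rank ker ∂_1 − rank ∂_2 = (3 − 2) − 0 = 1, and there is no ∂_2, so H_1 = Z.

As a check, the Euler characteristic is 3 − 3 = 0, which agrees with 1 − 1 = 0.

H_0 ≅ Z,  H_1 ≅ Z.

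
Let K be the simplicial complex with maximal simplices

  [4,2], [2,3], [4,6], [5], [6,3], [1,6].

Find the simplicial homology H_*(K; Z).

H_0 ≅ Z^2,  H_1 ≅ Z.

Fix the vertex order 1 < 2 < 3 < 4 < 5 < 6 and write every simplex with vertices in increasing order. Then dim K = 1 and the simplices of K are:

  0-simplices (6): [1], [2], [3], [4], [5], [6]
  1-simplices (5): [1,6], [2,3], [2,4], [3,6], [4,6]

so the chain groups are C_0 ≅ Z^6, C_1 ≅ Z^5.

Boundary ∂_1: C_1 → C_0 maps an edge to its endpoints' difference, ∂[p,q] = q − p. For instance
  ∂[3,6] = [6] − [3].
This gives a 6×5 integer matrix of rank 4; reducing to Smith normal form yields diagonal entries (1,1,1,1).

Now H_k = ker ∂_k / im ∂_{k+1}, so:

  H_0: rank C_0 − rank ∂_1 = 6 − 4 = 2, and the invariant factors of ∂_1 are all 1, so H_0 = Z^2.
  H_1: rank ker ∂_1 − rank ∂_2 = (5 − 4) − 0 = 1, and there is no ∂_2, so H_1 = Z.

As a check, the Euler characteristic is 6 − 5 = 1, which agrees with 2 − 1 = 1.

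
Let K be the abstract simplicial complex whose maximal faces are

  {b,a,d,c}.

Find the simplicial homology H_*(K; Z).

Fix the vertex order a < b < c < d and write every simplex with vertices in increasing order. Then dim K = 3 and the simplices of K are:

  0-simplices (4): a, b, c, d
  1-simplices (6): ab, ac, ad, bc, bd, cd
  2-simplices (4): abc, abd, acd, bcd
  3-simplices (1): abcd

so the chain groups are C_0 ≅ Z^4, C_1 ≅ Z^6, C_2 ≅ Z^4, C_3 ≅ Z^1.

Boundary ∂_1: C_1 → C_0 maps an edge to its endpoints' difference, ∂[p,q] = q − p. For instance
  ∂ab = b − a.
The 4×6 boundary matrix has rank 3 and Smith normal form diag(1,1,1).

Boundary ∂_2: C_2 → C_1 sends each 2-simplex [p,q,r] to [q,r] − [p,r] + [p,q]. For instance
  ∂abc = bc − ac + ab,
  ∂acd = cd − ad + ac.
As a 6×4 matrix over Z this has rank 3, with invariant factors (1,1,1).

∂_3: C_3 → C_2 sends each 3-simplex σ to the alternating sum Σ_i (−1)^i (σ with its i-th vertex removed). For instance
  ∂abcd = bcd − acd + abd − abc.
The resulting 4×1 matrix has rank 1, and its Smith normal form has invariant factors (1).

Now H_k = ker ∂_k / im ∂_{k+1}, so:

  H_0: rank C_0 − rank ∂_1 = 4 − 3 = 1, and the invariant factors of ∂_1 are all 1, so H_0 ≅ Z.
  H_1: rank ker ∂_1 − rank ∂_2 = (6 − 3) − 3 = 0, and the invariant factors of ∂_2 are all 1, so H_1 ≅ 0.
  H_2: rank ker ∂_2 − rank ∂_3 = (4 − 3) − 1 = 0, and the invariant factors of ∂_3 are all 1, so H_2 ≅ 0.
  H_3: rank ker ∂_3 − rank ∂_4 = (1 − 1) − 0 = 0, and there is no ∂_4, so H_3 ≅ 0.

H_0 = Z,  H_1 = 0,  H_2 = 0,  H_3 = 0.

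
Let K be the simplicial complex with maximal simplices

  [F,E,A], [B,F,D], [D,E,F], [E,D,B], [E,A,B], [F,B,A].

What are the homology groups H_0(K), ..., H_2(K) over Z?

Fix the vertex order A < B < D < E < F and write every simplex with vertices in increasing order. Then dim K = 2 and the simplices of K are:

  0-simplices (5): A, B, D, E, F
  1-simplices (9): AB, AE, AF, BD, BE, BF, DE, DF, EF
  2-simplices (6): ABE, ABF, AEF, BDE, BDF, DEF

giving chain groups C_0 ≅ Z^5, C_1 ≅ Z^9, C_2 ≅ Z^6.

Boundary ∂_1: C_1 → C_0 maps an edge to its endpoints' difference, ∂[p,q] = q − p.
This gives a 5×9 integer matrix of rank 4; reducing to Smith normal form yields diagonal entries (1,1,1,1).

∂_2: C_2 → C_1 acts by ∂[p,q,r] = [q,r] − [p,r] + [p,q]. For instance
  ∂BDF = DF − BF + BD,
  ∂ABE = BE − AE + AB.
The resulting 9×6 matrix has rank 5, and its Smith normal form has invariant factors (1,1,1,1,1).

Computing H_k = (kernel of ∂_k) / (image of ∂_{k+1}):

  H_0: rank C_0 − rank ∂_1 = 5 − 4 = 1, and the invariant factors of ∂_1 are all 1, so H_0 ≅ Z.
  H_1: rank ker ∂_1 − rank ∂_2 = (9 − 4) − 5 = 0, and the invariant factors of ∂_2 are all 1, so H_1 ≅ 0.
  H_2: rank ker ∂_2 − rank ∂_3 = (6 − 5) − 0 = 1, and there is no ∂_3, so H_2 ≅ Z.

As a check, the Euler characteristic is 5 − 9 + 6 = 2, which agrees with 1 − 0 + 1 = 2.

H_0 = Z,  H_1 = 0,  H_2 = Z.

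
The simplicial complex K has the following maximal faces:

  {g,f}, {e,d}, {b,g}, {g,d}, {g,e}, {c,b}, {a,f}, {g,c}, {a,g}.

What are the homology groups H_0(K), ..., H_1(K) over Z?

K has 7 vertices, 9 edges.
rank ∂_0 = 0, rank ∂_1 = 6 ⇒ b_0 = 7 − 0 − 6 = 1; all invariant factors of ∂_1 are 1 so no torsion. So H_0 = Z.
rank ∂_1 = 6, rank ∂_2 = 0 ⇒ b_1 = 9 − 6 − 0 = 3. So H_1 = Z^3.

H_0 ≅ Z,  H_1 ≅ Z^3.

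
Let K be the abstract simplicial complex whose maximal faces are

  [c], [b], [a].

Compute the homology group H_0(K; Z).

Fix the vertex order a < b < c and write every simplex with vertices in increasing order. Then dim K = 0 and the simplices of K are:

  0-simplices (3): a, b, c

giving chain groups C_0 ≅ Z^3.

From H_k ≅ ker(∂_k) / im(∂_{k+1}) we obtain:

  H_0: rank C_0 − rank ∂_1 = 3 − 0 = 3, and there is no ∂_1, so H_0 = Z^3.

H_0 = Z^3.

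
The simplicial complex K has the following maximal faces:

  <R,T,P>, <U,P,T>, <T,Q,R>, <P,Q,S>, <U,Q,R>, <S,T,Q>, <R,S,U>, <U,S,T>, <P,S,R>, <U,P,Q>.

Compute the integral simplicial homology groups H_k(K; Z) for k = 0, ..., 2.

H_0 = Z,  H_1 = Z/2,  H_2 = 0.

Order the vertices as P < Q < R < S < T < U. Listing each simplex with vertices in this order, K has dimension 2 with simplices:

  0-simplices (6): P, Q, R, S, T, U
  1-simplices (15): PQ, PR, PS, PT, PU, QR, QS, QT, QU, RS, RT, RU, ST, SU, TU
  2-simplices (10): PQS, PQU, PRS, PRT, PTU, QRT, QRU, QST, RSU, STU

so the chain groups are C_0 ≅ Z^6, C_1 ≅ Z^15, C_2 ≅ Z^10.

Boundary ∂_1: C_1 → C_0 is given by ∂[p,q] = [q] − [p]. For instance
  ∂RT = T − R.
As a 6×15 matrix over Z this has rank 5, with invariant factors (1,1,1,1,1).

Boundary ∂_2: C_2 → C_1 maps a triangle to the signed sum of its edges. For instance
  ∂PQU = QU − PU + PQ,
  ∂QRU = RU − QU + QR.
As a 15×10 matrix over Z this has rank 10, with invariant factors (1,1,1,1,1,1,1,1,1,2).

From H_k ≅ ker(∂_k) / im(∂_{k+1}) we obtain:

  H_0: rank C_0 − rank ∂_1 = 6 − 5 = 1, and the invariant factors of ∂_1 are all 1, so H_0 ≅ Z.
  H_1: rank ker ∂_1 − rank ∂_2 = (15 − 5) − 10 = 0, and ∂_2 has invariant factor 2 > 1, so H_1 ≅ Z/2.
  H_2: rank ker ∂_2 − rank ∂_3 = (10 − 10) − 0 = 0, and there is no ∂_3, so H_2 ≅ 0.

(K is a triangulation of the real projective plane RP^2.)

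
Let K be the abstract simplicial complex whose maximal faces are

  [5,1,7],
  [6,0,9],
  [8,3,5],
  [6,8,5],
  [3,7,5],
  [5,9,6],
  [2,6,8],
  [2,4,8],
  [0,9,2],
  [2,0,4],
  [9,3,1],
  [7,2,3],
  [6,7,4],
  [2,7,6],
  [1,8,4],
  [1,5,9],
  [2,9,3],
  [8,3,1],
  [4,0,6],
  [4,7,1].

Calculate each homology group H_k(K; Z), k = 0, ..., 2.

H_0 ≅ Z,  H_1 ≅ Z × Z/2,  H_2 = 0.

K has 10 vertices, 30 edges, 20 triangles.
rank ∂_0 = 0, rank ∂_1 = 9 ⇒ b_0 = 10 − 0 − 9 = 1; all invariant factors of ∂_1 are 1 so no torsion. So H_0 = Z.
rank ∂_1 = 9, rank ∂_2 = 20 ⇒ b_1 = 30 − 9 − 20 = 1; ∂_2 has invariant factor(s) [2] giving torsion. So H_1 = Z × Z/2.
rank ∂_2 = 20, rank ∂_3 = 0 ⇒ b_2 = 20 − 20 − 0 = 0. So H_2 = 0.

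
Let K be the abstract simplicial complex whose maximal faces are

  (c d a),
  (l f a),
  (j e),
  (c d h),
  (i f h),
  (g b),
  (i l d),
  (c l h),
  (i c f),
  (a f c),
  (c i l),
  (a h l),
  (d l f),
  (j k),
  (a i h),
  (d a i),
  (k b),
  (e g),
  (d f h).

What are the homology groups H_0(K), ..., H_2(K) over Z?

H_0 = Z^2,  H_1 = Z^3,  H_2 = Z.

Fix the vertex order a < b < c < d < e < f < g < h < i < j < k < l and write every simplex with vertices in increasing order. Then dim K = 2 and the simplices of K are:

  0-simplices (12): a, b, c, d, e, f, g, h, i, j, k, l
  1-simplices (26): ac, ad, af, ah, ai, al, bg, bk, cd, cf, ch, ci, cl, df, dh, di, dl, eg, ej, fh, fi, fl, hi, hl, il, jk
  2-simplices (14): acd, acf, adi, afl, ahi, ahl, cdh, cfi, chl, cil, dfh, dfl, dil, fhi

giving chain groups C_0 ≅ Z^12, C_1 ≅ Z^26, C_2 ≅ Z^14.

∂_1: C_1 → C_0 sends each edge [p,q] (with p < q) to q − p. For instance
  ∂ai = i − a.
The resulting 12×26 matrix has rank 10, and its Smith normal form has invariant factors (1,1,1,1,1,1,1,1,1,1).

Boundary ∂_2: C_2 → C_1 maps a triangle to the signed sum of its edges. For instance
  ∂dfh = fh − dh + df,
  ∂cil = il − cl + ci.
The 26×14 boundary matrix has rank 13 and Smith normal form diag(1,1,1,1,1,1,1,1,1,1,1,1,1).

From H_k ≅ ker(∂_k) / im(∂_{k+1}) we obtain:

  H_0: rank C_0 − rank ∂_1 = 12 − 10 = 2, and the invariant factors of ∂_1 are all 1, so H_0 = Z^2.
  H_1: rank ker ∂_1 − rank ∂_2 = (26 − 10) − 13 = 3, and the invariant factors of ∂_2 are all 1, so H_1 = Z^3.
  H_2: rank ker ∂_2 − rank ∂_3 = (14 − 13) − 0 = 1, and there is no ∂_3, so H_2 = Z.

(K is a triangulation of the disjoint union of the circle S^1 and the torus T^2.)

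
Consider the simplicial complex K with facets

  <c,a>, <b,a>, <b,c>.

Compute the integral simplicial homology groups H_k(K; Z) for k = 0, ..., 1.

H_0 ≅ Z,  H_1 ≅ Z.

Order the vertices as a < b < c. Listing each simplex with vertices in this order, K has dimension 1 with simplices:

  0-simplices (3): a, b, c
  1-simplices (3): ab, ac, bc

so the chain groups are C_0 ≅ Z^3, C_1 ≅ Z^3.

Boundary ∂_1: C_1 → C_0 sends each edge [p,q] (with p < q) to q − p.
This gives a 3×3 integer matrix of rank 2; reducing to Smith normal form yields diagonal entries (1,1).

Reading off H_k = ker ∂_k / im ∂_{k+1}:

  H_0: rank C_0 − rank ∂_1 = 3 − 2 = 1, and the invariant factors of ∂_1 are all 1, so H_0 = Z.
  H_1: rank ker ∂_1 − rank ∂_2 = (3 − 2) − 0 = 1, and there is no ∂_2, so H_1 = Z.

As a check, the Euler characteristic is 3 − 3 = 0, which agrees with 1 − 1 = 0.
(K is a triangulation of the circle S^1.)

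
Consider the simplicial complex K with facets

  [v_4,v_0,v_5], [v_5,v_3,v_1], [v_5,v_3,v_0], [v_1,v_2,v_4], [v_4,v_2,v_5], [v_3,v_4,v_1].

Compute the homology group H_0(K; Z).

H_0 ≅ Z.

We work with the vertex ordering v_0 < v_1 < v_2 < v_3 < v_4 < v_5. The simplices of K, each written with vertices in increasing order, are:

  0-simplices (6): [v_0], [v_1], [v_2], [v_3], [v_4], [v_5]
  1-simplices (12): [v_0,v_3], [v_0,v_4], [v_0,v_5], [v_1,v_2], [v_1,v_3], [v_1,v_4], [v_1,v_5], [v_2,v_4], [v_2,v_5], [v_3,v_4], [v_3,v_5], [v_4,v_5]
  2-simplices (6): [v_0,v_3,v_5], [v_0,v_4,v_5], [v_1,v_2,v_4], [v_1,v_3,v_4], [v_1,v_3,v_5], [v_2,v_4,v_5]

Hence C_0 ≅ Z^6, C_1 ≅ Z^12, C_2 ≅ Z^6.

The boundary map ∂_1: C_1 → C_0 is given by ∂[p,q] = [q] − [p]. For instance
  ∂[v_2,v_4] = [v_4] − [v_2].
This gives a 6×12 integer matrix of rank 5; reducing to Smith normal form yields diagonal entries (1,1,1,1,1).

Boundary ∂_2: C_2 → C_1 maps a triangle to the signed sum of its edges. For instance
  ∂[v_0,v_4,v_5] = [v_4,v_5] − [v_0,v_5] + [v_0,v_4],
  ∂[v_1,v_2,v_4] = [v_2,v_4] − [v_1,v_4] + [v_1,v_2].
This gives a 12×6 integer matrix of rank 6; reducing to Smith normal form yields diagonal entries (1,1,1,1,1,1).

Computing H_k = (kernel of ∂_k) / (image of ∂_{k+1}):

  H_0: rank C_0 − rank ∂_1 = 6 − 5 = 1, and the invariant factors of ∂_1 are all 1, so H_0 = Z.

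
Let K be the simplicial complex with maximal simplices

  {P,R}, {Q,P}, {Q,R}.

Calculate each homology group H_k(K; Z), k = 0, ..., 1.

Order the vertices as P < Q < R. Listing each simplex with vertices in this order, K has dimension 1 with simplices:

  0-simplices (3): P, Q, R
  1-simplices (3): PQ, PR, QR

so the chain groups are C_0 ≅ Z^3, C_1 ≅ Z^3.

The boundary map ∂_1: C_1 → C_0 maps an edge to its endpoints' difference, ∂[p,q] = q − p.
The 3×3 boundary matrix has rank 2 and Smith normal form diag(1,1).

Now H_k = ker ∂_k / im ∂_{k+1}, so:

  H_0: rank C_0 − rank ∂_1 = 3 − 2 = 1, and the invariant factors of ∂_1 are all 1, so H_0 = Z.
  H_1: rank ker ∂_1 − rank ∂_2 = (3 − 2) − 0 = 1, and there is no ∂_2, so H_1 = Z.

H_0 = Z,  H_1 = Z.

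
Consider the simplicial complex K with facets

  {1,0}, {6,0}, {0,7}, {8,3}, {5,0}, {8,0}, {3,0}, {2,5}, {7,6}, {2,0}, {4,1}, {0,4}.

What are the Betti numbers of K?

b_0 = 1, b_1 = 4.

Order the vertices as 0 < 1 < 2 < 3 < 4 < 5 < 6 < 7 < 8. Listing each simplex with vertices in this order, K has dimension 1 with simplices:

  0-simplices (9): [0], [1], [2], [3], [4], [5], [6], [7], [8]
  1-simplices (12): [0,1], [0,2], [0,3], [0,4], [0,5], [0,6], [0,7], [0,8], [1,4], [2,5], [3,8], [6,7]

Hence C_0 ≅ Z^9, C_1 ≅ Z^12.

Boundary ∂_1: C_1 → C_0 sends each edge [p,q] (with p < q) to q − p. For instance
  ∂[0,3] = [3] − [0].
This gives a 9×12 integer matrix of rank 8; reducing to Smith normal form yields diagonal entries (1,1,1,1,1,1,1,1).

Computing H_k = (kernel of ∂_k) / (image of ∂_{k+1}):

  H_0: rank C_0 − rank ∂_1 = 9 − 8 = 1, and the invariant factors of ∂_1 are all 1, so H_0 ≅ Z.
  H_1: rank ker ∂_1 − rank ∂_2 = (12 − 8) − 0 = 4, and there is no ∂_2, so H_1 ≅ Z^4.

As a check, the Euler characteristic is 9 − 12 = -3, which agrees with 1 − 4 = -3.

Hence the Betti numbers are b_0 = 1, b_1 = 4.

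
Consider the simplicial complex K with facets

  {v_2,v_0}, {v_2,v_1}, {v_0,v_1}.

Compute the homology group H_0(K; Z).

K has 3 vertices, 3 edges.
rank ∂_0 = 0, rank ∂_1 = 2 ⇒ b_0 = 3 − 0 − 2 = 1; all invariant factors of ∂_1 are 1 so no torsion. So H_0 = Z.

H_0 ≅ Z.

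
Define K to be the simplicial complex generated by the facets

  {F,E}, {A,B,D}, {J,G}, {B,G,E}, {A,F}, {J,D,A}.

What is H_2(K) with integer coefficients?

H_2 ≅ 0.

Take the total order A < B < D < E < F < G < J on the vertex set. Then K (dimension 2) consists of the simplices:

  0-simplices (7): A, B, D, E, F, G, J
  1-simplices (11): AB, AD, AF, AJ, BD, BE, BG, DJ, EF, EG, GJ
  2-simplices (3): ABD, ADJ, BEG

so the chain groups are C_0 ≅ Z^7, C_1 ≅ Z^11, C_2 ≅ Z^3.

∂_1: C_1 → C_0 sends each edge [p,q] (with p < q) to q − p. For instance
  ∂GJ = J − G.
The resulting 7×11 matrix has rank 6, and its Smith normal form has invariant factors (1,1,1,1,1,1).

The boundary map ∂_2: C_2 → C_1 acts by ∂[p,q,r] = [q,r] − [p,r] + [p,q]. For instance
  ∂ADJ = DJ − AJ + AD,
  ∂ABD = BD − AD + AB.
This gives a 11×3 integer matrix of rank 3; reducing to Smith normal form yields diagonal entries (1,1,1).

Computing H_k = (kernel of ∂_k) / (image of ∂_{k+1}):

  H_2: rank ker ∂_2 − rank ∂_3 = (3 − 3) − 0 = 0, and there is no ∂_3, so H_2 ≅ 0.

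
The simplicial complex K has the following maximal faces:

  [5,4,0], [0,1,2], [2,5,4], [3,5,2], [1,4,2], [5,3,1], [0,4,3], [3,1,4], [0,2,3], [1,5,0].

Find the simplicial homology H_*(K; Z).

Order the vertices as 0 < 1 < 2 < 3 < 4 < 5. Listing each simplex with vertices in this order, K has dimension 2 with simplices:

  0-simplices (6): [0], [1], [2], [3], [4], [5]
  1-simplices (15): [0,1], [0,2], [0,3], [0,4], [0,5], [1,2], [1,3], [1,4], [1,5], [2,3], [2,4], [2,5], [3,4], [3,5], [4,5]
  2-simplices (10): [0,1,2], [0,1,5], [0,2,3], [0,3,4], [0,4,5], [1,2,4], [1,3,4], [1,3,5], [2,3,5], [2,4,5]

so the chain groups are C_0 ≅ Z^6, C_1 ≅ Z^15, C_2 ≅ Z^10.

∂_1: C_1 → C_0 is given by ∂[p,q] = [q] − [p]. For instance
  ∂[1,5] = [5] − [1].
This gives a 6×15 integer matrix of rank 5; reducing to Smith normal form yields diagonal entries (1,1,1,1,1).

∂_2: C_2 → C_1 acts by ∂[p,q,r] = [q,r] − [p,r] + [p,q]. For instance
  ∂[0,3,4] = [3,4] − [0,4] + [0,3],
  ∂[0,2,3] = [2,3] − [0,3] + [0,2].
As a 15×10 matrix over Z this has rank 10, with invariant factors (1,1,1,1,1,1,1,1,1,2).

Now H_k = ker ∂_k / im ∂_{k+1}, so:

  H_0: rank C_0 − rank ∂_1 = 6 − 5 = 1, and the invariant factors of ∂_1 are all 1, so H_0 ≅ Z.
  H_1: rank ker ∂_1 − rank ∂_2 = (15 − 5) − 10 = 0, and ∂_2 has invariant factor 2 > 1, so H_1 ≅ Z/2.
  H_2: rank ker ∂_2 − rank ∂_3 = (10 − 10) − 0 = 0, and there is no ∂_3, so H_2 ≅ 0.

H_0 = Z,  H_1 = Z/2,  H_2 = 0.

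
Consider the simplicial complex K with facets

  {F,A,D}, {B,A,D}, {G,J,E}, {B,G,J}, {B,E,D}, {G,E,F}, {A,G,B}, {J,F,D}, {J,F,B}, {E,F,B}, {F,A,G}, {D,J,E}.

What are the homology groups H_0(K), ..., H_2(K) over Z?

K has 7 vertices, 18 edges, 12 triangles.
rank ∂_0 = 0, rank ∂_1 = 6 ⇒ b_0 = 7 − 0 − 6 = 1; all invariant factors of ∂_1 are 1 so no torsion. So H_0 = Z.
rank ∂_1 = 6, rank ∂_2 = 12 ⇒ b_1 = 18 − 6 − 12 = 0; ∂_2 has invariant factor(s) [2] giving torsion. So H_1 = Z/2Z.
rank ∂_2 = 12, rank ∂_3 = 0 ⇒ b_2 = 12 − 12 − 0 = 0. So H_2 = 0.

H_0 ≅ Z,  H_1 ≅ Z/2Z,  H_2 = 0.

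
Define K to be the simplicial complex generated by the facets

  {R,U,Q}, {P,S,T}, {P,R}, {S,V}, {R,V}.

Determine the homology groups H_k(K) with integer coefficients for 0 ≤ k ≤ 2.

H_0 = Z,  H_1 = Z,  H_2 = 0.

Fix the vertex order P < Q < R < S < T < U < V and write every simplex with vertices in increasing order. Then dim K = 2 and the simplices of K are:

  0-simplices (7): P, Q, R, S, T, U, V
  1-simplices (9): PR, PS, PT, QR, QU, RU, RV, ST, SV
  2-simplices (2): PST, QRU

so the chain groups are C_0 ≅ Z^7, C_1 ≅ Z^9, C_2 ≅ Z^2.

∂_1: C_1 → C_0 maps an edge to its endpoints' difference, ∂[p,q] = q − p. For instance
  ∂PS = S − P.
This gives a 7×9 integer matrix of rank 6; reducing to Smith normal form yields diagonal entries (1,1,1,1,1,1).

∂_2: C_2 → C_1 acts by ∂[p,q,r] = [q,r] − [p,r] + [p,q]. For instance
  ∂QRU = RU − QU + QR,
  ∂PST = ST − PT + PS.
As a 9×2 matrix over Z this has rank 2, with invariant factors (1,1).

Reading off H_k = ker ∂_k / im ∂_{k+1}:

  H_0: rank C_0 − rank ∂_1 = 7 − 6 = 1, and the invariant factors of ∂_1 are all 1, so H_0 = Z.
  H_1: rank ker ∂_1 − rank ∂_2 = (9 − 6) − 2 = 1, and the invariant factors of ∂_2 are all 1, so H_1 = Z.
  H_2: rank ker ∂_2 − rank ∂_3 = (2 − 2) − 0 = 0, and there is no ∂_3, so H_2 = 0.

As a check, the Euler characteristic is 7 − 9 + 2 = 0, which agrees with 1 − 1 + 0 = 0.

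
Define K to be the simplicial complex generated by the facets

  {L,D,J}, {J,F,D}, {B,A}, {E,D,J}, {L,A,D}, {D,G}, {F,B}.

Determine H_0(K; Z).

H_0 = Z.

K has 8 vertices, 12 edges, 4 triangles.
rank ∂_0 = 0, rank ∂_1 = 7 ⇒ b_0 = 8 − 0 − 7 = 1; all invariant factors of ∂_1 are 1 so no torsion. So H_0 = Z.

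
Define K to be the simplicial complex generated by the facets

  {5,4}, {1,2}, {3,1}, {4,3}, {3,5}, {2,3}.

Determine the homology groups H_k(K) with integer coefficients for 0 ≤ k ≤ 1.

Order the vertices as 1 < 2 < 3 < 4 < 5. Listing each simplex with vertices in this order, K has dimension 1 with simplices:

  0-simplices (5): [1], [2], [3], [4], [5]
  1-simplices (6): [1,2], [1,3], [2,3], [3,4], [3,5], [4,5]

Hence C_0 ≅ Z^5, C_1 ≅ Z^6.

∂_1: C_1 → C_0 is given by ∂[p,q] = [q] − [p].
The resulting 5×6 matrix has rank 4, and its Smith normal form has invariant factors (1,1,1,1).

From H_k ≅ ker(∂_k) / im(∂_{k+1}) we obtain:

  H_0: rank C_0 − rank ∂_1 = 5 − 4 = 1, and the invariant factors of ∂_1 are all 1, so H_0 = Z.
  H_1: rank ker ∂_1 − rank ∂_2 = (6 − 4) − 0 = 2, and there is no ∂_2, so H_1 = Z^2.

As a check, the Euler characteristic is 5 − 6 = -1, which agrees with 1 − 2 = -1.

H_0 = Z,  H_1 = Z^2.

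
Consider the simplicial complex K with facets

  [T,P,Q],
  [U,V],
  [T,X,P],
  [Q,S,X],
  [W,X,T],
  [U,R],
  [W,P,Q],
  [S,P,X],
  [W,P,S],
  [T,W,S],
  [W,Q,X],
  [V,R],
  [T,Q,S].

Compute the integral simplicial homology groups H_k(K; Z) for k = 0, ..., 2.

H_0 ≅ Z^2,  H_1 ≅ Z ⊕ Z/2,  H_2 = 0.

We work with the vertex ordering P < Q < R < S < T < U < V < W < X. The simplices of K, each written with vertices in increasing order, are:

  0-simplices (9): P, Q, R, S, T, U, V, W, X
  1-simplices (18): PQ, PS, PT, PW, PX, QS, QT, QW, QX, RU, RV, ST, SW, SX, TW, TX, UV, WX
  2-simplices (10): PQT, PQW, PSW, PSX, PTX, QST, QSX, QWX, STW, TWX

so the chain groups are C_0 ≅ Z^9, C_1 ≅ Z^18, C_2 ≅ Z^10.

Boundary ∂_1: C_1 → C_0 sends each edge [p,q] (with p < q) to q − p. For instance
  ∂PS = S − P.
The resulting 9×18 matrix has rank 7, and its Smith normal form has invariant factors (1,1,1,1,1,1,1).

The boundary map ∂_2: C_2 → C_1 acts by ∂[p,q,r] = [q,r] − [p,r] + [p,q]. For instance
  ∂PSW = SW − PW + PS,
  ∂PQT = QT − PT + PQ.
The resulting 18×10 matrix has rank 10, and its Smith normal form has invariant factors (1,1,1,1,1,1,1,1,1,2).

From H_k ≅ ker(∂_k) / im(∂_{k+1}) we obtain:

  H_0: rank C_0 − rank ∂_1 = 9 − 7 = 2, and the invariant factors of ∂_1 are all 1, so H_0 = Z^2.
  H_1: rank ker ∂_1 − rank ∂_2 = (18 − 7) − 10 = 1, and ∂_2 has invariant factor 2 > 1, so H_1 = Z ⊕ Z/2.
  H_2: rank ker ∂_2 − rank ∂_3 = (10 − 10) − 0 = 0, and there is no ∂_3, so H_2 = 0.

As a check, the Euler characteristic is 9 − 18 + 10 = 1, which agrees with 2 − 1 + 0 = 1.
(K is a triangulation of the disjoint union of the circle S^1 and the real projective plane RP^2.)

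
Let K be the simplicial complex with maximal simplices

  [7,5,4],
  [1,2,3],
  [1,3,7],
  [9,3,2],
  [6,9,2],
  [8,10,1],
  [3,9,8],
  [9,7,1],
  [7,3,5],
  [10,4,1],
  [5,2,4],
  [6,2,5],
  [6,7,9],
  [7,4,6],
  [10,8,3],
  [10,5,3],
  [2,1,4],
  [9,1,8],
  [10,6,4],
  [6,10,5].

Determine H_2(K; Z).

H_2 = 0.

We work with the vertex ordering 1 < 2 < 3 < 4 < 5 < 6 < 7 < 8 < 9 < 10. The simplices of K, each written with vertices in increasing order, are:

  0-simplices (10): [1], [2], [3], [4], [5], [6], [7], [8], [9], [10]
  1-simplices (30): (30 of them)
  2-simplices (20): (20 of them)

giving chain groups C_0 ≅ Z^10, C_1 ≅ Z^30, C_2 ≅ Z^20.

Boundary ∂_1: C_1 → C_0 sends each edge [p,q] (with p < q) to q − p. For instance
  ∂[4,5] = [5] − [4].
As a 10×30 matrix over Z this has rank 9, with invariant factors (1,1,1,1,1,1,1,1,1).

∂_2: C_2 → C_1 maps a triangle to the signed sum of its edges. For instance
  ∂[1,7,9] = [7,9] − [1,9] + [1,7],
  ∂[2,5,6] = [5,6] − [2,6] + [2,5].
The resulting 30×20 matrix has rank 20, and its Smith normal form has invariant factors (1,1,1,1,1,1,1,1,1,1,1,1,1,1,1,1,1,1,1,2).

Reading off H_k = ker ∂_k / im ∂_{k+1}:

  H_2: rank ker ∂_2 − rank ∂_3 = (20 − 20) − 0 = 0, and there is no ∂_3, so H_2 ≅ 0.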